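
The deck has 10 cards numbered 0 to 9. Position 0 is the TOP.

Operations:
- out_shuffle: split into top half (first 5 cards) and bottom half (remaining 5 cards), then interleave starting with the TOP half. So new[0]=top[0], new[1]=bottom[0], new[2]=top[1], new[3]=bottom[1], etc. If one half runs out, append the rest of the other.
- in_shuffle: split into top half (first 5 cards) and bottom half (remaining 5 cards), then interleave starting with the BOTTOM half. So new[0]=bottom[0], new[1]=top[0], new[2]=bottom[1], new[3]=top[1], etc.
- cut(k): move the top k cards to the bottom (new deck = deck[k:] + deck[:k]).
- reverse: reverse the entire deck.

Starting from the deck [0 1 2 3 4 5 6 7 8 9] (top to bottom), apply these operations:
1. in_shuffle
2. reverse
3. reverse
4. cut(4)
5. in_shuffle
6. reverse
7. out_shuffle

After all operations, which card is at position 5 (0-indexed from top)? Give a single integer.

After op 1 (in_shuffle): [5 0 6 1 7 2 8 3 9 4]
After op 2 (reverse): [4 9 3 8 2 7 1 6 0 5]
After op 3 (reverse): [5 0 6 1 7 2 8 3 9 4]
After op 4 (cut(4)): [7 2 8 3 9 4 5 0 6 1]
After op 5 (in_shuffle): [4 7 5 2 0 8 6 3 1 9]
After op 6 (reverse): [9 1 3 6 8 0 2 5 7 4]
After op 7 (out_shuffle): [9 0 1 2 3 5 6 7 8 4]
Position 5: card 5.

Answer: 5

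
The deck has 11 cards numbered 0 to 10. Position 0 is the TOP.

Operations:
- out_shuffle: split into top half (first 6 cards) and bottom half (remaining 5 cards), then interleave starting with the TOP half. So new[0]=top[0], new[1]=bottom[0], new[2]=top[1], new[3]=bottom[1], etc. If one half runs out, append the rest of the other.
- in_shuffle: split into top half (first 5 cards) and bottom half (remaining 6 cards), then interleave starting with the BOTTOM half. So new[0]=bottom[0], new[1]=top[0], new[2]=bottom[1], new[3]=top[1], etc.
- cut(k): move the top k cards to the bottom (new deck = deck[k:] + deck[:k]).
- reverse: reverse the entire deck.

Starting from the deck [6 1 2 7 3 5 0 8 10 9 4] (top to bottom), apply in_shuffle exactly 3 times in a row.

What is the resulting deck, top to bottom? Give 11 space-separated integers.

After op 1 (in_shuffle): [5 6 0 1 8 2 10 7 9 3 4]
After op 2 (in_shuffle): [2 5 10 6 7 0 9 1 3 8 4]
After op 3 (in_shuffle): [0 2 9 5 1 10 3 6 8 7 4]

Answer: 0 2 9 5 1 10 3 6 8 7 4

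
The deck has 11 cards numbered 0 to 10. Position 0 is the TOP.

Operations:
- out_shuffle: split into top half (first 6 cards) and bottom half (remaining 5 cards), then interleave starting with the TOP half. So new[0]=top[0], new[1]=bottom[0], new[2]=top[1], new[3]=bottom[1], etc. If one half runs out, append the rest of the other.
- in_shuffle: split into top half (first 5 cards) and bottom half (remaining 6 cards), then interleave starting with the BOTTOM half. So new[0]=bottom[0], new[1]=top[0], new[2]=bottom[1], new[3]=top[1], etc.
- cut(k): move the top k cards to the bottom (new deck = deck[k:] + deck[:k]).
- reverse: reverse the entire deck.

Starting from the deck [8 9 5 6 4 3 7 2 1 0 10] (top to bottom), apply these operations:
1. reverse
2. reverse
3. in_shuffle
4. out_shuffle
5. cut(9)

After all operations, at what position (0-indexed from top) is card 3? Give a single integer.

After op 1 (reverse): [10 0 1 2 7 3 4 6 5 9 8]
After op 2 (reverse): [8 9 5 6 4 3 7 2 1 0 10]
After op 3 (in_shuffle): [3 8 7 9 2 5 1 6 0 4 10]
After op 4 (out_shuffle): [3 1 8 6 7 0 9 4 2 10 5]
After op 5 (cut(9)): [10 5 3 1 8 6 7 0 9 4 2]
Card 3 is at position 2.

Answer: 2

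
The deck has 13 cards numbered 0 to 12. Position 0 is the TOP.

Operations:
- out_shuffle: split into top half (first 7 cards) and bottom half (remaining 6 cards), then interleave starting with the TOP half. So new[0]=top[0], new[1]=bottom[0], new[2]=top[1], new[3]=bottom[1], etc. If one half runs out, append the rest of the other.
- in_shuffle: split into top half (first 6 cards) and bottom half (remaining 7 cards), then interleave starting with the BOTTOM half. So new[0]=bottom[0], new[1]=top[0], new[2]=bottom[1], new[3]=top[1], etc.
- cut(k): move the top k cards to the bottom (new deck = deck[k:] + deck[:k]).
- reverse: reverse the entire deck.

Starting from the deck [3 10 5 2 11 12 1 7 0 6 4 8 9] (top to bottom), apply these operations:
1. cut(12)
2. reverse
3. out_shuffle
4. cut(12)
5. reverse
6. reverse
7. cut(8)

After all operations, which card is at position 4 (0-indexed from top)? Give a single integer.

Answer: 9

Derivation:
After op 1 (cut(12)): [9 3 10 5 2 11 12 1 7 0 6 4 8]
After op 2 (reverse): [8 4 6 0 7 1 12 11 2 5 10 3 9]
After op 3 (out_shuffle): [8 11 4 2 6 5 0 10 7 3 1 9 12]
After op 4 (cut(12)): [12 8 11 4 2 6 5 0 10 7 3 1 9]
After op 5 (reverse): [9 1 3 7 10 0 5 6 2 4 11 8 12]
After op 6 (reverse): [12 8 11 4 2 6 5 0 10 7 3 1 9]
After op 7 (cut(8)): [10 7 3 1 9 12 8 11 4 2 6 5 0]
Position 4: card 9.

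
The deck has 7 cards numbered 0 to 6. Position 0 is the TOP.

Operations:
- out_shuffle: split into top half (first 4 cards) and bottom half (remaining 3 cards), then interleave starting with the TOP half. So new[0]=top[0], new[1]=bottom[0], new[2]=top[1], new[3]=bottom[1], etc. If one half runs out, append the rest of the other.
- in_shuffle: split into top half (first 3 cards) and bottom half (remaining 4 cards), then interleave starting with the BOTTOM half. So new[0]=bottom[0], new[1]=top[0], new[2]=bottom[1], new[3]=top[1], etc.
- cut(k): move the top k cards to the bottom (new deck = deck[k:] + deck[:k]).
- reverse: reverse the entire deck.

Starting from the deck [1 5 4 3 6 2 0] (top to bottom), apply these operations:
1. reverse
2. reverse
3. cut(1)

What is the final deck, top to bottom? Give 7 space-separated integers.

Answer: 5 4 3 6 2 0 1

Derivation:
After op 1 (reverse): [0 2 6 3 4 5 1]
After op 2 (reverse): [1 5 4 3 6 2 0]
After op 3 (cut(1)): [5 4 3 6 2 0 1]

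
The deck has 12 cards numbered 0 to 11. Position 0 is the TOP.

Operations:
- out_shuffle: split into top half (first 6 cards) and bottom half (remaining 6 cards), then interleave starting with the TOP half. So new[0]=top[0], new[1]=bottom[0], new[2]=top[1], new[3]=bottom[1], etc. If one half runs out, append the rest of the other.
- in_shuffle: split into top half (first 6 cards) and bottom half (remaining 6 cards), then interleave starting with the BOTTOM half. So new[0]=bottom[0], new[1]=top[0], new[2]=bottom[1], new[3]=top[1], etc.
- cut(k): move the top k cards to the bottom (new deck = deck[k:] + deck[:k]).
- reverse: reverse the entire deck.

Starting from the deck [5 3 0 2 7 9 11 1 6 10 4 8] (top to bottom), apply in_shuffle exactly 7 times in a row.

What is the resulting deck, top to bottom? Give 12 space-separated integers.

Answer: 9 8 7 4 2 10 0 6 3 1 5 11

Derivation:
After op 1 (in_shuffle): [11 5 1 3 6 0 10 2 4 7 8 9]
After op 2 (in_shuffle): [10 11 2 5 4 1 7 3 8 6 9 0]
After op 3 (in_shuffle): [7 10 3 11 8 2 6 5 9 4 0 1]
After op 4 (in_shuffle): [6 7 5 10 9 3 4 11 0 8 1 2]
After op 5 (in_shuffle): [4 6 11 7 0 5 8 10 1 9 2 3]
After op 6 (in_shuffle): [8 4 10 6 1 11 9 7 2 0 3 5]
After op 7 (in_shuffle): [9 8 7 4 2 10 0 6 3 1 5 11]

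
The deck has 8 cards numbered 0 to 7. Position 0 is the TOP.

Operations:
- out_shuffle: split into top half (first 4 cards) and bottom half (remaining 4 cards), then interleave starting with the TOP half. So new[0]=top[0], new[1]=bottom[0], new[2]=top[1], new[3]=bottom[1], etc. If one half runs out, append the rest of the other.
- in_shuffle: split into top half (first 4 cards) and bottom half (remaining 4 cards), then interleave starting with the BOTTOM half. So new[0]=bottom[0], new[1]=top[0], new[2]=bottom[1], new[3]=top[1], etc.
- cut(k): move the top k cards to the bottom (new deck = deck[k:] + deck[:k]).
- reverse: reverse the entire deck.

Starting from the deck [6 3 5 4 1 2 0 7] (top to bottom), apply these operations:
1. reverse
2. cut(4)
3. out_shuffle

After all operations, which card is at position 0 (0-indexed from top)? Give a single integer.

Answer: 4

Derivation:
After op 1 (reverse): [7 0 2 1 4 5 3 6]
After op 2 (cut(4)): [4 5 3 6 7 0 2 1]
After op 3 (out_shuffle): [4 7 5 0 3 2 6 1]
Position 0: card 4.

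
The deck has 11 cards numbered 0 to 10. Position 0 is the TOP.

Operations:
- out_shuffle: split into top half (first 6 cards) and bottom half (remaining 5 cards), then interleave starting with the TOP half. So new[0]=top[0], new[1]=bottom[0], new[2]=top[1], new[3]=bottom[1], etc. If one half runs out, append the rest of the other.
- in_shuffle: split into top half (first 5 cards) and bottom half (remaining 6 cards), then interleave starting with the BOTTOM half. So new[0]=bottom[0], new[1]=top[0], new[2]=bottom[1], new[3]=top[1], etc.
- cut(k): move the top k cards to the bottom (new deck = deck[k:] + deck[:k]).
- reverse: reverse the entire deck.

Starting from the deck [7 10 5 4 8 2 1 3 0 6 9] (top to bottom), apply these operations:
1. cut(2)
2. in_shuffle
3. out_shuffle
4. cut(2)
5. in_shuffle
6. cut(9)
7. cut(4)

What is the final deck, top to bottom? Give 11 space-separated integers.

Answer: 6 2 10 0 8 7 3 4 9 1 5

Derivation:
After op 1 (cut(2)): [5 4 8 2 1 3 0 6 9 7 10]
After op 2 (in_shuffle): [3 5 0 4 6 8 9 2 7 1 10]
After op 3 (out_shuffle): [3 9 5 2 0 7 4 1 6 10 8]
After op 4 (cut(2)): [5 2 0 7 4 1 6 10 8 3 9]
After op 5 (in_shuffle): [1 5 6 2 10 0 8 7 3 4 9]
After op 6 (cut(9)): [4 9 1 5 6 2 10 0 8 7 3]
After op 7 (cut(4)): [6 2 10 0 8 7 3 4 9 1 5]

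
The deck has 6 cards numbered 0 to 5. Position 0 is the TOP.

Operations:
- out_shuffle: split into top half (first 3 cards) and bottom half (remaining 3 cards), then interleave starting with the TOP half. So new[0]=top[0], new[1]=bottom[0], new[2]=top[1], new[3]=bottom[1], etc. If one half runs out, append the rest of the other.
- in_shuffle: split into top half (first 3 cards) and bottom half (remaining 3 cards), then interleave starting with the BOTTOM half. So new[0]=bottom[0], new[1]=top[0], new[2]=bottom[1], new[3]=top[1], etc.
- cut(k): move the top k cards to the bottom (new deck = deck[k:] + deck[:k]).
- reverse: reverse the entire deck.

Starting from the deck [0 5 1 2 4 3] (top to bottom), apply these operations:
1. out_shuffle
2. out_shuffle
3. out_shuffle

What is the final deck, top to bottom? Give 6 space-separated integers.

Answer: 0 1 4 5 2 3

Derivation:
After op 1 (out_shuffle): [0 2 5 4 1 3]
After op 2 (out_shuffle): [0 4 2 1 5 3]
After op 3 (out_shuffle): [0 1 4 5 2 3]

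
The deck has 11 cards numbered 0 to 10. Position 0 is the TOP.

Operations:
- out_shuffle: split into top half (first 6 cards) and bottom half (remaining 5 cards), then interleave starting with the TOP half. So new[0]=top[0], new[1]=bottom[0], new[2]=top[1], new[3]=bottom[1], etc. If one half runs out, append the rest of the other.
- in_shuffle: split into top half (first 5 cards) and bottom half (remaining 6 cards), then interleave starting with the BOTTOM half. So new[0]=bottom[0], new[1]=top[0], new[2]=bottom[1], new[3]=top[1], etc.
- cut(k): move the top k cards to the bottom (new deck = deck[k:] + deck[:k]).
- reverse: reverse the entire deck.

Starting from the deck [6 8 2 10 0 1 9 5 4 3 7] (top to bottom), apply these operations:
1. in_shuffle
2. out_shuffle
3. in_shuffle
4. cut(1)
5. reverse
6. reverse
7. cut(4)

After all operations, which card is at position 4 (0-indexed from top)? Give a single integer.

After op 1 (in_shuffle): [1 6 9 8 5 2 4 10 3 0 7]
After op 2 (out_shuffle): [1 4 6 10 9 3 8 0 5 7 2]
After op 3 (in_shuffle): [3 1 8 4 0 6 5 10 7 9 2]
After op 4 (cut(1)): [1 8 4 0 6 5 10 7 9 2 3]
After op 5 (reverse): [3 2 9 7 10 5 6 0 4 8 1]
After op 6 (reverse): [1 8 4 0 6 5 10 7 9 2 3]
After op 7 (cut(4)): [6 5 10 7 9 2 3 1 8 4 0]
Position 4: card 9.

Answer: 9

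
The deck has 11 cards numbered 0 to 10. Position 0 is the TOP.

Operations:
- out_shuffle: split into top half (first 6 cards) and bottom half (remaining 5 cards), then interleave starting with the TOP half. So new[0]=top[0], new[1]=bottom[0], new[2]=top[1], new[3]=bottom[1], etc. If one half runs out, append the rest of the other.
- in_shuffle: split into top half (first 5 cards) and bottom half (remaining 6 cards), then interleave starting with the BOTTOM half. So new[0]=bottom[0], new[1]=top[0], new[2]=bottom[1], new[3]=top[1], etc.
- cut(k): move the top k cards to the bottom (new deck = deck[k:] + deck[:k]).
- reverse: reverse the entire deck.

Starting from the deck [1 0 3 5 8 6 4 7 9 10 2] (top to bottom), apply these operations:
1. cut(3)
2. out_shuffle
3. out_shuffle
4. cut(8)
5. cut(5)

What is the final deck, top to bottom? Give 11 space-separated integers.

After op 1 (cut(3)): [5 8 6 4 7 9 10 2 1 0 3]
After op 2 (out_shuffle): [5 10 8 2 6 1 4 0 7 3 9]
After op 3 (out_shuffle): [5 4 10 0 8 7 2 3 6 9 1]
After op 4 (cut(8)): [6 9 1 5 4 10 0 8 7 2 3]
After op 5 (cut(5)): [10 0 8 7 2 3 6 9 1 5 4]

Answer: 10 0 8 7 2 3 6 9 1 5 4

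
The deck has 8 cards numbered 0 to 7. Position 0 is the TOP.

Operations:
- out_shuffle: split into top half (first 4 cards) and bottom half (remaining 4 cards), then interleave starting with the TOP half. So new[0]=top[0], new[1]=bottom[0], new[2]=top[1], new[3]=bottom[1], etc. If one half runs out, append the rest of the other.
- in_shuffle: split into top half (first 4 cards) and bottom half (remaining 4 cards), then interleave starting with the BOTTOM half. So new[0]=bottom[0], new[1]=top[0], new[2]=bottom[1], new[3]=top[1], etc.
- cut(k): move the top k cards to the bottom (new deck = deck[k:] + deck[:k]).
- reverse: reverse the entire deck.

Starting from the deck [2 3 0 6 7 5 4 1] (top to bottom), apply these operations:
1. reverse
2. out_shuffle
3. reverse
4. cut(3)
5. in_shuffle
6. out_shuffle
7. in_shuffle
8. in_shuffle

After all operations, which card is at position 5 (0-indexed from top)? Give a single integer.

After op 1 (reverse): [1 4 5 7 6 0 3 2]
After op 2 (out_shuffle): [1 6 4 0 5 3 7 2]
After op 3 (reverse): [2 7 3 5 0 4 6 1]
After op 4 (cut(3)): [5 0 4 6 1 2 7 3]
After op 5 (in_shuffle): [1 5 2 0 7 4 3 6]
After op 6 (out_shuffle): [1 7 5 4 2 3 0 6]
After op 7 (in_shuffle): [2 1 3 7 0 5 6 4]
After op 8 (in_shuffle): [0 2 5 1 6 3 4 7]
Position 5: card 3.

Answer: 3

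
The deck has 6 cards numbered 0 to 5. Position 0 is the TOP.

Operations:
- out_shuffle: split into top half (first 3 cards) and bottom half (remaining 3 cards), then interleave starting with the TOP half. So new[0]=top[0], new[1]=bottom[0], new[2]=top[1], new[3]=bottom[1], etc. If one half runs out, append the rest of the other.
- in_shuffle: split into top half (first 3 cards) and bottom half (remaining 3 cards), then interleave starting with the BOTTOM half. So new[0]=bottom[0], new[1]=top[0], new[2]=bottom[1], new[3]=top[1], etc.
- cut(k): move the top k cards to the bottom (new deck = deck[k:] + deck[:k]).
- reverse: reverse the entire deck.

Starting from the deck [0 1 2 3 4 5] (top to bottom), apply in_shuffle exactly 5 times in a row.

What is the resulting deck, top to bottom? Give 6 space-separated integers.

Answer: 1 3 5 0 2 4

Derivation:
After op 1 (in_shuffle): [3 0 4 1 5 2]
After op 2 (in_shuffle): [1 3 5 0 2 4]
After op 3 (in_shuffle): [0 1 2 3 4 5]
After op 4 (in_shuffle): [3 0 4 1 5 2]
After op 5 (in_shuffle): [1 3 5 0 2 4]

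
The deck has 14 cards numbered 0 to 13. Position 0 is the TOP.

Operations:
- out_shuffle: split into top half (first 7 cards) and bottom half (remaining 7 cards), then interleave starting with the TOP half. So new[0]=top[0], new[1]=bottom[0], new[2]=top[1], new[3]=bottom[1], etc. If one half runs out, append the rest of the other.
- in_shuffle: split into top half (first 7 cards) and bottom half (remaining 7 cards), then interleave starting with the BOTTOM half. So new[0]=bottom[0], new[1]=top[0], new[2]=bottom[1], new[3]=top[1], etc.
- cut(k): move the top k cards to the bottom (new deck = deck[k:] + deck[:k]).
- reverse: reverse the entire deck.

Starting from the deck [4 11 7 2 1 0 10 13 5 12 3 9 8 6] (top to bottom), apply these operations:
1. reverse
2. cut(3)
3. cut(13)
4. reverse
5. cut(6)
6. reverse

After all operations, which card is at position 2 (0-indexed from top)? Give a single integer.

Answer: 11

Derivation:
After op 1 (reverse): [6 8 9 3 12 5 13 10 0 1 2 7 11 4]
After op 2 (cut(3)): [3 12 5 13 10 0 1 2 7 11 4 6 8 9]
After op 3 (cut(13)): [9 3 12 5 13 10 0 1 2 7 11 4 6 8]
After op 4 (reverse): [8 6 4 11 7 2 1 0 10 13 5 12 3 9]
After op 5 (cut(6)): [1 0 10 13 5 12 3 9 8 6 4 11 7 2]
After op 6 (reverse): [2 7 11 4 6 8 9 3 12 5 13 10 0 1]
Position 2: card 11.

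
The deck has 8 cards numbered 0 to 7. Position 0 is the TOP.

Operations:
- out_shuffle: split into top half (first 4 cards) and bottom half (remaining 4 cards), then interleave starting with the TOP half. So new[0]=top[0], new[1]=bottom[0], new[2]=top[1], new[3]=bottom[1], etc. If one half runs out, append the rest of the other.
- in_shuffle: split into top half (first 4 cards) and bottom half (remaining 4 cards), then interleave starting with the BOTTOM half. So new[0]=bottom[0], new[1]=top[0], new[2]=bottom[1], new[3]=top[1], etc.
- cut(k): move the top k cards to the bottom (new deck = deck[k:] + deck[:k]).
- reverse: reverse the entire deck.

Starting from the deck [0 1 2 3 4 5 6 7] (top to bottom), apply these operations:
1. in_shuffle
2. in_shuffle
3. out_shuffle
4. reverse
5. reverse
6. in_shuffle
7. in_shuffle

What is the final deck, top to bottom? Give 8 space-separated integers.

Answer: 0 2 4 6 1 3 5 7

Derivation:
After op 1 (in_shuffle): [4 0 5 1 6 2 7 3]
After op 2 (in_shuffle): [6 4 2 0 7 5 3 1]
After op 3 (out_shuffle): [6 7 4 5 2 3 0 1]
After op 4 (reverse): [1 0 3 2 5 4 7 6]
After op 5 (reverse): [6 7 4 5 2 3 0 1]
After op 6 (in_shuffle): [2 6 3 7 0 4 1 5]
After op 7 (in_shuffle): [0 2 4 6 1 3 5 7]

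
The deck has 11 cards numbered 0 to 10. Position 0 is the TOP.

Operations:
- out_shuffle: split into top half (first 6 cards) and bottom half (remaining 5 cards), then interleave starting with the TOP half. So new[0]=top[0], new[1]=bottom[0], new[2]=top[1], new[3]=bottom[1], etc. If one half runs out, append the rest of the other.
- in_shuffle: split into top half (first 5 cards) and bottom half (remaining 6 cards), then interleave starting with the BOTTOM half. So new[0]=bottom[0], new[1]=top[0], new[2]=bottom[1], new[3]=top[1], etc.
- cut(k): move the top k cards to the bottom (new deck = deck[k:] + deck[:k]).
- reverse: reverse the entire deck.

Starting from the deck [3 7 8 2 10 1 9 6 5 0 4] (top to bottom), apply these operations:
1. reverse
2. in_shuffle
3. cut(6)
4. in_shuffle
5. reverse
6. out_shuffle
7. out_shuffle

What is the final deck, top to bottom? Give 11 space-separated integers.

After op 1 (reverse): [4 0 5 6 9 1 10 2 8 7 3]
After op 2 (in_shuffle): [1 4 10 0 2 5 8 6 7 9 3]
After op 3 (cut(6)): [8 6 7 9 3 1 4 10 0 2 5]
After op 4 (in_shuffle): [1 8 4 6 10 7 0 9 2 3 5]
After op 5 (reverse): [5 3 2 9 0 7 10 6 4 8 1]
After op 6 (out_shuffle): [5 10 3 6 2 4 9 8 0 1 7]
After op 7 (out_shuffle): [5 9 10 8 3 0 6 1 2 7 4]

Answer: 5 9 10 8 3 0 6 1 2 7 4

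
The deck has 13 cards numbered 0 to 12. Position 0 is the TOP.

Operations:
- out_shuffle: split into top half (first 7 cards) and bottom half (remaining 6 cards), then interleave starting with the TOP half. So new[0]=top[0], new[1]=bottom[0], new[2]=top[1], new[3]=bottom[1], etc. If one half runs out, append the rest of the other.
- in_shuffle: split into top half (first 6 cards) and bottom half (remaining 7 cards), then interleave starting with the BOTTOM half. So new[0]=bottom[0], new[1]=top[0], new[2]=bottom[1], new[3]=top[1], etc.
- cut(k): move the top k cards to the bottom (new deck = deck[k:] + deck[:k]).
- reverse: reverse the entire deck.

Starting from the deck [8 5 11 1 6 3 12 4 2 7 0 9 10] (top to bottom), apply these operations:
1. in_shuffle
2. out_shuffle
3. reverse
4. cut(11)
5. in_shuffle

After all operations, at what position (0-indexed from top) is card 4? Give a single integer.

Answer: 8

Derivation:
After op 1 (in_shuffle): [12 8 4 5 2 11 7 1 0 6 9 3 10]
After op 2 (out_shuffle): [12 1 8 0 4 6 5 9 2 3 11 10 7]
After op 3 (reverse): [7 10 11 3 2 9 5 6 4 0 8 1 12]
After op 4 (cut(11)): [1 12 7 10 11 3 2 9 5 6 4 0 8]
After op 5 (in_shuffle): [2 1 9 12 5 7 6 10 4 11 0 3 8]
Card 4 is at position 8.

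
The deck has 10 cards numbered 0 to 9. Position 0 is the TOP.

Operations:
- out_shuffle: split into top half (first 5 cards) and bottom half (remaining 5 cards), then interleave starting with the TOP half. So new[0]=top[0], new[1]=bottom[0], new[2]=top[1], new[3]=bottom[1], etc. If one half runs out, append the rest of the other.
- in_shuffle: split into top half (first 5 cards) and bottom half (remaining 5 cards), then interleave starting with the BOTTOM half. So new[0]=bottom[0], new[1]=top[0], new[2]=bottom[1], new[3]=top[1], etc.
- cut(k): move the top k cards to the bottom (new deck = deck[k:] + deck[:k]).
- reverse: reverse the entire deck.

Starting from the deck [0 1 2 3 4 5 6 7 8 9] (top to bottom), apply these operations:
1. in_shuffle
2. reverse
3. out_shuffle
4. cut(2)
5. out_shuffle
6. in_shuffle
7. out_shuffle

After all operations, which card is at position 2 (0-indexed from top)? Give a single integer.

After op 1 (in_shuffle): [5 0 6 1 7 2 8 3 9 4]
After op 2 (reverse): [4 9 3 8 2 7 1 6 0 5]
After op 3 (out_shuffle): [4 7 9 1 3 6 8 0 2 5]
After op 4 (cut(2)): [9 1 3 6 8 0 2 5 4 7]
After op 5 (out_shuffle): [9 0 1 2 3 5 6 4 8 7]
After op 6 (in_shuffle): [5 9 6 0 4 1 8 2 7 3]
After op 7 (out_shuffle): [5 1 9 8 6 2 0 7 4 3]
Position 2: card 9.

Answer: 9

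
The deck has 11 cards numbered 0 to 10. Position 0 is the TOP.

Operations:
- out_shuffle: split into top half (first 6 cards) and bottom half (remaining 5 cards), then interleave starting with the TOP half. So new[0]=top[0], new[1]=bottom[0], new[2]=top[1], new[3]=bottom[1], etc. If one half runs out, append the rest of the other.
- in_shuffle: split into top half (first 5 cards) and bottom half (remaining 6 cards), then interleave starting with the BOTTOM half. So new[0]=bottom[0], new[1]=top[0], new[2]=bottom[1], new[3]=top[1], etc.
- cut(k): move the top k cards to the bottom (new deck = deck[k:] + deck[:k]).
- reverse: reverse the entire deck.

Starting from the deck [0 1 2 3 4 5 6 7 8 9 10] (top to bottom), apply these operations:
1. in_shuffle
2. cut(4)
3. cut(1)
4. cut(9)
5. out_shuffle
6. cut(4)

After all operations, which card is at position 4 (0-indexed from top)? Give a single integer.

Answer: 3

Derivation:
After op 1 (in_shuffle): [5 0 6 1 7 2 8 3 9 4 10]
After op 2 (cut(4)): [7 2 8 3 9 4 10 5 0 6 1]
After op 3 (cut(1)): [2 8 3 9 4 10 5 0 6 1 7]
After op 4 (cut(9)): [1 7 2 8 3 9 4 10 5 0 6]
After op 5 (out_shuffle): [1 4 7 10 2 5 8 0 3 6 9]
After op 6 (cut(4)): [2 5 8 0 3 6 9 1 4 7 10]
Position 4: card 3.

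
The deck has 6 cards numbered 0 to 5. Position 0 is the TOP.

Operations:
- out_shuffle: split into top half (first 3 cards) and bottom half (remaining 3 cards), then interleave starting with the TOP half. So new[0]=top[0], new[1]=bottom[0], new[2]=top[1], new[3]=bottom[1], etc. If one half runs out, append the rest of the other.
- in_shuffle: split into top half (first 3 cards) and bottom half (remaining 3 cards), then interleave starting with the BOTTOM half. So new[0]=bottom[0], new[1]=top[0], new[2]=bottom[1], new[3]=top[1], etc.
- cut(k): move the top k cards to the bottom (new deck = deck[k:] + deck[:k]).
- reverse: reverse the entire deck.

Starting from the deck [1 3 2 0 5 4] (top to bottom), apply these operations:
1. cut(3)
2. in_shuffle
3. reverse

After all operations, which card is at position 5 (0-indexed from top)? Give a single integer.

After op 1 (cut(3)): [0 5 4 1 3 2]
After op 2 (in_shuffle): [1 0 3 5 2 4]
After op 3 (reverse): [4 2 5 3 0 1]
Position 5: card 1.

Answer: 1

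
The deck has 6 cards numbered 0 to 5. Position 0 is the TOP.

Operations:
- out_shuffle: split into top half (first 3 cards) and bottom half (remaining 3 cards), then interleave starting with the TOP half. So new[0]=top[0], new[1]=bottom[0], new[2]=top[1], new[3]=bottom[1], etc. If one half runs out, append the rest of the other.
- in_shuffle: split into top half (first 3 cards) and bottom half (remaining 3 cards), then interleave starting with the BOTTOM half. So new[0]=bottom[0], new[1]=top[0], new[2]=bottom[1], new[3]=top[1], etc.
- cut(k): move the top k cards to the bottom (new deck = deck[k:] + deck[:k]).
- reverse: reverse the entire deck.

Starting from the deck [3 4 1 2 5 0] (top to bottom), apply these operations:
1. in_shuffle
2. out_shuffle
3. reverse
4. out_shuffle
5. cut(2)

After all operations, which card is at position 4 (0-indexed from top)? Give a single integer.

Answer: 1

Derivation:
After op 1 (in_shuffle): [2 3 5 4 0 1]
After op 2 (out_shuffle): [2 4 3 0 5 1]
After op 3 (reverse): [1 5 0 3 4 2]
After op 4 (out_shuffle): [1 3 5 4 0 2]
After op 5 (cut(2)): [5 4 0 2 1 3]
Position 4: card 1.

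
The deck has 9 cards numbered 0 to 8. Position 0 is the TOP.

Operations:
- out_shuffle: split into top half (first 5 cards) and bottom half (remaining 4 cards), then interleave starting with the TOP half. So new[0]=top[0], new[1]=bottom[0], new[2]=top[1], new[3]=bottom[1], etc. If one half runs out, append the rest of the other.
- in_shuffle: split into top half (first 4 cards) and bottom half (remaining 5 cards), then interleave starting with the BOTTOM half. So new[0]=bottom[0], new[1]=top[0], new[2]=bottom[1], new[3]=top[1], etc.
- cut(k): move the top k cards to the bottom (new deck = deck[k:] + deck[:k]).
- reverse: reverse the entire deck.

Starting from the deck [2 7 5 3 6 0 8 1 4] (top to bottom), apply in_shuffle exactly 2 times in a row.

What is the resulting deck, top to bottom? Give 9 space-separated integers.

After op 1 (in_shuffle): [6 2 0 7 8 5 1 3 4]
After op 2 (in_shuffle): [8 6 5 2 1 0 3 7 4]

Answer: 8 6 5 2 1 0 3 7 4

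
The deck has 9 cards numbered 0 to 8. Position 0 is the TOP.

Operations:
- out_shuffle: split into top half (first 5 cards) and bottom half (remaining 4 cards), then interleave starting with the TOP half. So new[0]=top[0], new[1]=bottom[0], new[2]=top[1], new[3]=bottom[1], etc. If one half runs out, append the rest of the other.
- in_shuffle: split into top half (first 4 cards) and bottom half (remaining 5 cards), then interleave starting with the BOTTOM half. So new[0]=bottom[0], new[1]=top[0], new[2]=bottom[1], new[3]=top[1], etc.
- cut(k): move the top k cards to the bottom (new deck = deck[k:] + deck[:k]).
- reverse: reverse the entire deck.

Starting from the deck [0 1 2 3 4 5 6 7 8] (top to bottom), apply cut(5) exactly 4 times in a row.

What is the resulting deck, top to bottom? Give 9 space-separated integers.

After op 1 (cut(5)): [5 6 7 8 0 1 2 3 4]
After op 2 (cut(5)): [1 2 3 4 5 6 7 8 0]
After op 3 (cut(5)): [6 7 8 0 1 2 3 4 5]
After op 4 (cut(5)): [2 3 4 5 6 7 8 0 1]

Answer: 2 3 4 5 6 7 8 0 1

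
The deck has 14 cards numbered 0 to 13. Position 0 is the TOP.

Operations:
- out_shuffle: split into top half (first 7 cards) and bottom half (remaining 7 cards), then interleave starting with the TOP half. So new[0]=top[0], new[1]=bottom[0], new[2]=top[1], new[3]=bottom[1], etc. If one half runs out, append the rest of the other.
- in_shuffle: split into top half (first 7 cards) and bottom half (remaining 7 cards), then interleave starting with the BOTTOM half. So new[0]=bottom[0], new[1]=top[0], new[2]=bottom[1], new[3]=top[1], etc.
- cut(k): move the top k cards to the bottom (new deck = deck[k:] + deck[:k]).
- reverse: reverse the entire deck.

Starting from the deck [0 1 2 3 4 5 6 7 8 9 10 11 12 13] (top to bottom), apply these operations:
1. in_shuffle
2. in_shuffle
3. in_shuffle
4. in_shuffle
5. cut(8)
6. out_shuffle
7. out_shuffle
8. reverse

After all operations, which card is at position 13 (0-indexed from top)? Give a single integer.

Answer: 8

Derivation:
After op 1 (in_shuffle): [7 0 8 1 9 2 10 3 11 4 12 5 13 6]
After op 2 (in_shuffle): [3 7 11 0 4 8 12 1 5 9 13 2 6 10]
After op 3 (in_shuffle): [1 3 5 7 9 11 13 0 2 4 6 8 10 12]
After op 4 (in_shuffle): [0 1 2 3 4 5 6 7 8 9 10 11 12 13]
After op 5 (cut(8)): [8 9 10 11 12 13 0 1 2 3 4 5 6 7]
After op 6 (out_shuffle): [8 1 9 2 10 3 11 4 12 5 13 6 0 7]
After op 7 (out_shuffle): [8 4 1 12 9 5 2 13 10 6 3 0 11 7]
After op 8 (reverse): [7 11 0 3 6 10 13 2 5 9 12 1 4 8]
Position 13: card 8.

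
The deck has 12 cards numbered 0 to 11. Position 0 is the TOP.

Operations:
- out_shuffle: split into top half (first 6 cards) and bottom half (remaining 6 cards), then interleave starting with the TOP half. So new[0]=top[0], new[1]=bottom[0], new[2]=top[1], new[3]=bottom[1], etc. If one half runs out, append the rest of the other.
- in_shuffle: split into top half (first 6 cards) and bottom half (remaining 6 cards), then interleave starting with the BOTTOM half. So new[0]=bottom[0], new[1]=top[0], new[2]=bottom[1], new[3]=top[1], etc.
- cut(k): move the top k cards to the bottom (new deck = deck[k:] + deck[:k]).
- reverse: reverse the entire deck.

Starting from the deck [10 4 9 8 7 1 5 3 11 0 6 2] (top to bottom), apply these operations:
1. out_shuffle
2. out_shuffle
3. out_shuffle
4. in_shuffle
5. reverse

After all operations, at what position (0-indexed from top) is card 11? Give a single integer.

Answer: 5

Derivation:
After op 1 (out_shuffle): [10 5 4 3 9 11 8 0 7 6 1 2]
After op 2 (out_shuffle): [10 8 5 0 4 7 3 6 9 1 11 2]
After op 3 (out_shuffle): [10 3 8 6 5 9 0 1 4 11 7 2]
After op 4 (in_shuffle): [0 10 1 3 4 8 11 6 7 5 2 9]
After op 5 (reverse): [9 2 5 7 6 11 8 4 3 1 10 0]
Card 11 is at position 5.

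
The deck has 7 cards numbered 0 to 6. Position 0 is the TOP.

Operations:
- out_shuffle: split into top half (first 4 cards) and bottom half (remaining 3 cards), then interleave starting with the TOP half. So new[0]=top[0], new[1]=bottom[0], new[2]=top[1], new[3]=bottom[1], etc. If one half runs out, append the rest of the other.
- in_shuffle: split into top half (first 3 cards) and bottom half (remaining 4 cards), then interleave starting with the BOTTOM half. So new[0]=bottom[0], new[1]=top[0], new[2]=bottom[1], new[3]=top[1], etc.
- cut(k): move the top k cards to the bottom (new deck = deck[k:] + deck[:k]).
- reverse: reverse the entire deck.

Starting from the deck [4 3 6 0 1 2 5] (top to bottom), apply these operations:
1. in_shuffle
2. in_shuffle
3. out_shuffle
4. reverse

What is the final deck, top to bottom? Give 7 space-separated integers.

Answer: 4 5 2 1 0 6 3

Derivation:
After op 1 (in_shuffle): [0 4 1 3 2 6 5]
After op 2 (in_shuffle): [3 0 2 4 6 1 5]
After op 3 (out_shuffle): [3 6 0 1 2 5 4]
After op 4 (reverse): [4 5 2 1 0 6 3]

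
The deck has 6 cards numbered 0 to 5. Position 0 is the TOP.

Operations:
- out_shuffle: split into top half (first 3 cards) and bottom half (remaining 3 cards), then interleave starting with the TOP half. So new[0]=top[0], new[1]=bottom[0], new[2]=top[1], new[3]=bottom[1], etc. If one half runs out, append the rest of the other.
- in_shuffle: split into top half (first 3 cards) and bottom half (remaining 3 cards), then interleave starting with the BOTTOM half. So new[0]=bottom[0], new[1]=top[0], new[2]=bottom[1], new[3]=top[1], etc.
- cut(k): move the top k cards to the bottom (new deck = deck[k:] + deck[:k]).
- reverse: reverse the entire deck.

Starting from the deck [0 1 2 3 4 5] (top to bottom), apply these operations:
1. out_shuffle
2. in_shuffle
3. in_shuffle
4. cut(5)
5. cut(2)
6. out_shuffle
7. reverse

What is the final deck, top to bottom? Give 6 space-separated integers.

After op 1 (out_shuffle): [0 3 1 4 2 5]
After op 2 (in_shuffle): [4 0 2 3 5 1]
After op 3 (in_shuffle): [3 4 5 0 1 2]
After op 4 (cut(5)): [2 3 4 5 0 1]
After op 5 (cut(2)): [4 5 0 1 2 3]
After op 6 (out_shuffle): [4 1 5 2 0 3]
After op 7 (reverse): [3 0 2 5 1 4]

Answer: 3 0 2 5 1 4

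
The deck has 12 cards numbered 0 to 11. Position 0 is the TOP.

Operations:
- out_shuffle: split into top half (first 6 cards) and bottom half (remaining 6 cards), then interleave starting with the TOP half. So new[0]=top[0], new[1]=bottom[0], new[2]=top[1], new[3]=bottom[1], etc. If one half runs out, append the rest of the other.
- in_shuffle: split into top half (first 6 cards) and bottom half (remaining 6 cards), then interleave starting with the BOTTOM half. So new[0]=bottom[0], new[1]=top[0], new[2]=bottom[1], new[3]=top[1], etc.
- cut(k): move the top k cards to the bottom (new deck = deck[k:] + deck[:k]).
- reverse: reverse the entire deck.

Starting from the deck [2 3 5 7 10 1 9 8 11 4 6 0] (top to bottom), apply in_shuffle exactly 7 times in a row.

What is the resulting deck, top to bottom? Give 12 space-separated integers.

After op 1 (in_shuffle): [9 2 8 3 11 5 4 7 6 10 0 1]
After op 2 (in_shuffle): [4 9 7 2 6 8 10 3 0 11 1 5]
After op 3 (in_shuffle): [10 4 3 9 0 7 11 2 1 6 5 8]
After op 4 (in_shuffle): [11 10 2 4 1 3 6 9 5 0 8 7]
After op 5 (in_shuffle): [6 11 9 10 5 2 0 4 8 1 7 3]
After op 6 (in_shuffle): [0 6 4 11 8 9 1 10 7 5 3 2]
After op 7 (in_shuffle): [1 0 10 6 7 4 5 11 3 8 2 9]

Answer: 1 0 10 6 7 4 5 11 3 8 2 9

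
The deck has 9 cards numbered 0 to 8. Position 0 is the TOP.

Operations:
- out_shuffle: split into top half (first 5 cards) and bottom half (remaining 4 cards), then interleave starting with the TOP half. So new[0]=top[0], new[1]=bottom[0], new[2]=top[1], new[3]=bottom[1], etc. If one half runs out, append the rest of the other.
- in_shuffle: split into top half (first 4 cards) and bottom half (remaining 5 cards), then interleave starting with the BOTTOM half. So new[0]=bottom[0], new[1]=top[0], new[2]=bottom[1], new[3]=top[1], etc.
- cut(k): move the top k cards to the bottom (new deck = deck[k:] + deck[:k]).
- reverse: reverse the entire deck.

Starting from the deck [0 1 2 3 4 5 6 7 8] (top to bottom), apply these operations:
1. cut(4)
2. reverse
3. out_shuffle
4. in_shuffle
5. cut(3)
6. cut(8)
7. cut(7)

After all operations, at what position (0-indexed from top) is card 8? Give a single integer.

Answer: 8

Derivation:
After op 1 (cut(4)): [4 5 6 7 8 0 1 2 3]
After op 2 (reverse): [3 2 1 0 8 7 6 5 4]
After op 3 (out_shuffle): [3 7 2 6 1 5 0 4 8]
After op 4 (in_shuffle): [1 3 5 7 0 2 4 6 8]
After op 5 (cut(3)): [7 0 2 4 6 8 1 3 5]
After op 6 (cut(8)): [5 7 0 2 4 6 8 1 3]
After op 7 (cut(7)): [1 3 5 7 0 2 4 6 8]
Card 8 is at position 8.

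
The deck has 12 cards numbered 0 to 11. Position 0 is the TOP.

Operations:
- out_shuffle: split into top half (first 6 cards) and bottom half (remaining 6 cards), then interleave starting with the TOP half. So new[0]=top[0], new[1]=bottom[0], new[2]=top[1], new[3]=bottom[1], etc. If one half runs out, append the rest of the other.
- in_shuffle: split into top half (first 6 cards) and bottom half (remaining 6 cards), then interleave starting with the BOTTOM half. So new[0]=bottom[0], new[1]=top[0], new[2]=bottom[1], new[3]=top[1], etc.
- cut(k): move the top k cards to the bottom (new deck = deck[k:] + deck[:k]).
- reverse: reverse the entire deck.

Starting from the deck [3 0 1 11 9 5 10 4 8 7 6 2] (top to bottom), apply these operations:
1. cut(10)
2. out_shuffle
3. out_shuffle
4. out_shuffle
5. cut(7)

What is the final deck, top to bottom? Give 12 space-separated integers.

Answer: 11 2 10 1 7 6 5 0 8 9 3 4

Derivation:
After op 1 (cut(10)): [6 2 3 0 1 11 9 5 10 4 8 7]
After op 2 (out_shuffle): [6 9 2 5 3 10 0 4 1 8 11 7]
After op 3 (out_shuffle): [6 0 9 4 2 1 5 8 3 11 10 7]
After op 4 (out_shuffle): [6 5 0 8 9 3 4 11 2 10 1 7]
After op 5 (cut(7)): [11 2 10 1 7 6 5 0 8 9 3 4]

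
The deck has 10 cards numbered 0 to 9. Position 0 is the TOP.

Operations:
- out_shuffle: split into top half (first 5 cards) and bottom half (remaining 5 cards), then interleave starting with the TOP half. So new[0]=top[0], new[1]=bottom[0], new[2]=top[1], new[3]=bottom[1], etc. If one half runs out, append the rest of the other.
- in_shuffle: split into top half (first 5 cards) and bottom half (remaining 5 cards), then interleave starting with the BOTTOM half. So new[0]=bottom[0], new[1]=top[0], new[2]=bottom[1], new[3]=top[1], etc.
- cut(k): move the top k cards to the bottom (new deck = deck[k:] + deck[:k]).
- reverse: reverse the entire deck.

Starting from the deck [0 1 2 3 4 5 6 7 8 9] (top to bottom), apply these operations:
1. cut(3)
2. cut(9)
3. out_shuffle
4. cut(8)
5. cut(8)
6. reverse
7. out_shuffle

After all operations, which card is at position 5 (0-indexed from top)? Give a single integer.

Answer: 6

Derivation:
After op 1 (cut(3)): [3 4 5 6 7 8 9 0 1 2]
After op 2 (cut(9)): [2 3 4 5 6 7 8 9 0 1]
After op 3 (out_shuffle): [2 7 3 8 4 9 5 0 6 1]
After op 4 (cut(8)): [6 1 2 7 3 8 4 9 5 0]
After op 5 (cut(8)): [5 0 6 1 2 7 3 8 4 9]
After op 6 (reverse): [9 4 8 3 7 2 1 6 0 5]
After op 7 (out_shuffle): [9 2 4 1 8 6 3 0 7 5]
Position 5: card 6.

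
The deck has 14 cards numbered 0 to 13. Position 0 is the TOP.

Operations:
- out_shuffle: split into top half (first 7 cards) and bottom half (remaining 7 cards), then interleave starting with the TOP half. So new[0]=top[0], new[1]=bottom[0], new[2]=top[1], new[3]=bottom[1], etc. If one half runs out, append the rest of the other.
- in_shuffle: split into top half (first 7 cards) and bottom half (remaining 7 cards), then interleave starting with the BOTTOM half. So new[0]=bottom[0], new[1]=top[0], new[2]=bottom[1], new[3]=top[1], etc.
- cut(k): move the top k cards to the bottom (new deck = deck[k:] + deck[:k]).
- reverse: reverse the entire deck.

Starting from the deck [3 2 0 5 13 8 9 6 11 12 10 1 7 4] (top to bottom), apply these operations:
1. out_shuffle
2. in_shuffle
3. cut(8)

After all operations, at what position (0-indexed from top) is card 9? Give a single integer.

After op 1 (out_shuffle): [3 6 2 11 0 12 5 10 13 1 8 7 9 4]
After op 2 (in_shuffle): [10 3 13 6 1 2 8 11 7 0 9 12 4 5]
After op 3 (cut(8)): [7 0 9 12 4 5 10 3 13 6 1 2 8 11]
Card 9 is at position 2.

Answer: 2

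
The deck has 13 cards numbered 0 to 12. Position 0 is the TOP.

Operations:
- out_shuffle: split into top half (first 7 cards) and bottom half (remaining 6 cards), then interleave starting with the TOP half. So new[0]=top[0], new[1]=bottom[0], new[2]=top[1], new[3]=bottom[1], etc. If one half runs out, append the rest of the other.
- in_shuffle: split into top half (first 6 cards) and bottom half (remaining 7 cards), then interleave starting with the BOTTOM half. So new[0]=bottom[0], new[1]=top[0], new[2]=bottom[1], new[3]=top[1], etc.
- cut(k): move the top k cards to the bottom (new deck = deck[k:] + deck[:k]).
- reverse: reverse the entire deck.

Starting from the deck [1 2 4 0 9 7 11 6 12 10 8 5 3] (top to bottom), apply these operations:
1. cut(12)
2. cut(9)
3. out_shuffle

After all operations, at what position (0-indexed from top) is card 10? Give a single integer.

Answer: 2

Derivation:
After op 1 (cut(12)): [3 1 2 4 0 9 7 11 6 12 10 8 5]
After op 2 (cut(9)): [12 10 8 5 3 1 2 4 0 9 7 11 6]
After op 3 (out_shuffle): [12 4 10 0 8 9 5 7 3 11 1 6 2]
Card 10 is at position 2.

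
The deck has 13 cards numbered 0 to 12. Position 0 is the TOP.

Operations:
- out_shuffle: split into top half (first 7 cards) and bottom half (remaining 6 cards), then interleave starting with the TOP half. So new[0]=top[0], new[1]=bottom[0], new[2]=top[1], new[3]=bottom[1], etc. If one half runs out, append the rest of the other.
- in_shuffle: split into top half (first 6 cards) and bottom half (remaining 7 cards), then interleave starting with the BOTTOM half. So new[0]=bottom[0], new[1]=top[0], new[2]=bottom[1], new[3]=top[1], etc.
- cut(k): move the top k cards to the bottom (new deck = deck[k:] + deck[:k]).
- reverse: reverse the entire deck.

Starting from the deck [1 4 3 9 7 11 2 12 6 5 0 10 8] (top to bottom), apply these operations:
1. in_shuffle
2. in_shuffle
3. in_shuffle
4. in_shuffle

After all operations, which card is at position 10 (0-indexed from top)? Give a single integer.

After op 1 (in_shuffle): [2 1 12 4 6 3 5 9 0 7 10 11 8]
After op 2 (in_shuffle): [5 2 9 1 0 12 7 4 10 6 11 3 8]
After op 3 (in_shuffle): [7 5 4 2 10 9 6 1 11 0 3 12 8]
After op 4 (in_shuffle): [6 7 1 5 11 4 0 2 3 10 12 9 8]
Position 10: card 12.

Answer: 12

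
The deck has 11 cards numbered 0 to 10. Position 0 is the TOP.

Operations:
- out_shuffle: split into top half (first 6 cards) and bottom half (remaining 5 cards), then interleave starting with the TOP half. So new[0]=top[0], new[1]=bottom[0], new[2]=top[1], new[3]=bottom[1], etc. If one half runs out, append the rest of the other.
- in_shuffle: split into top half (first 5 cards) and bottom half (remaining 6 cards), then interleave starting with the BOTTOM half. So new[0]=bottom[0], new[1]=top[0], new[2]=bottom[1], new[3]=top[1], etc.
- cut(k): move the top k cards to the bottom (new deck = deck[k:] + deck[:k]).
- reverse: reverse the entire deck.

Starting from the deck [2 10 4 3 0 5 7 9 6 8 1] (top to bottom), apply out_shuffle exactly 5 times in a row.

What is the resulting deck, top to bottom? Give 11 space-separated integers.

Answer: 2 1 8 6 9 7 5 0 3 4 10

Derivation:
After op 1 (out_shuffle): [2 7 10 9 4 6 3 8 0 1 5]
After op 2 (out_shuffle): [2 3 7 8 10 0 9 1 4 5 6]
After op 3 (out_shuffle): [2 9 3 1 7 4 8 5 10 6 0]
After op 4 (out_shuffle): [2 8 9 5 3 10 1 6 7 0 4]
After op 5 (out_shuffle): [2 1 8 6 9 7 5 0 3 4 10]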